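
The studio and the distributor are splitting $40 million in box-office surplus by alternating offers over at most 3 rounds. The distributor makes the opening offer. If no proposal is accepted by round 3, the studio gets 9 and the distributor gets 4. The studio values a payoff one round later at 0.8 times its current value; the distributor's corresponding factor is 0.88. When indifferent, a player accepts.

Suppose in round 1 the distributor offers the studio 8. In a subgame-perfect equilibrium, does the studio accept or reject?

Reject

Work out the studio's continuation value if the offer is rejected.
Round 3 (the distributor proposes): the studio gets 9 if talks fail, so the distributor offers 9 and keeps 31.
Round 2 (the studio proposes): the distributor can get 31 next round, worth 0.88 × 31 = 27.28 now, so the studio offers 27.28, keeping 12.72.
So by rejecting in round 1, the studio gets 12.72 next round, worth 0.8 × 12.72 = 10.176 now.
Offer 8 < 10.176, so the studio rejects.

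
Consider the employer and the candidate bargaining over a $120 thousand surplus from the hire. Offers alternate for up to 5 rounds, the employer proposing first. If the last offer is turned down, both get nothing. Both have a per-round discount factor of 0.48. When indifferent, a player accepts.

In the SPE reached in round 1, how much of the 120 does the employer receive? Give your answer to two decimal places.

Round 5 (the employer proposes): the candidate will accept anything ≥ 0, so the employer offers 0 and keeps 120.
Round 4 (the candidate proposes): the employer can get 120 next round, worth 0.48 × 120 = 57.6 now; the candidate offers that and keeps 62.4.
Round 3 (the employer proposes): the candidate can get 62.4 next round, worth 0.48 × 62.4 = 29.952 now, so the employer offers 29.952, keeping 90.048.
Round 2 (the candidate proposes): the employer can get 90.048 next round, worth 0.48 × 90.048 = 43.22304 now; the candidate offers that and keeps 76.77696.
Round 1 (the employer proposes): the candidate can get 76.77696 next round, worth 0.48 × 76.77696 = 36.8529408 now. The employer offers 36.8529408 and keeps 120 − 36.8529408 = 83.1470592.

83.15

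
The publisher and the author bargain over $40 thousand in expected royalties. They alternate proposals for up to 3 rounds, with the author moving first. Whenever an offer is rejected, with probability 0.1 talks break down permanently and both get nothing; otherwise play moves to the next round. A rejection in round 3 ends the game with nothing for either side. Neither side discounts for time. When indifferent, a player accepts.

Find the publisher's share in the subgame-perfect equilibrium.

3.6

Round 3 (the author proposes): rejection yields 0 for the publisher; the author offers 0 and keeps 40.
Round 2 (the publisher proposes): rejecting gives the author an expected 0.9 × 40 = 36, so the publisher offers 36, keeping 4.
Round 1 (the author proposes): rejecting gives the publisher an expected 0.9 × 4 = 3.6, so the author offers 3.6, keeping 36.4.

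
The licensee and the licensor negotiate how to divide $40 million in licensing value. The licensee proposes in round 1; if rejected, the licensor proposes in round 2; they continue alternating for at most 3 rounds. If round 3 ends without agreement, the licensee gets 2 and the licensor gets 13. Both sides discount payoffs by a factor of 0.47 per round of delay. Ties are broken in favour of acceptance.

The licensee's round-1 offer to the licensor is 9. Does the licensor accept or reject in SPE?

Reject

Round 3 (the licensee proposes): the licensor gets 13 if talks fail, so the licensee offers 13 and keeps 27.
Round 2 (the licensor proposes): the licensee can get 27 next round, worth 0.47 × 27 = 12.69 now. The licensor offers 12.69 and keeps 40 − 12.69 = 27.31.
So by rejecting in round 1, the licensor gets 27.31 next round, worth 0.47 × 27.31 = 12.8357 now.
Offer 9 < 12.8357, so the licensor rejects.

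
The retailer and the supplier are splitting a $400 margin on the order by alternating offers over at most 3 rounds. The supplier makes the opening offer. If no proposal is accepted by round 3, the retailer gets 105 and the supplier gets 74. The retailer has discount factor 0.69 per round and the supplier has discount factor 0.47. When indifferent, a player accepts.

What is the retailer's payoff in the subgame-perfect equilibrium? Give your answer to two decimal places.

Work backward from the last round.
Round 3 (the supplier proposes): the retailer gets 105 if talks fail, so the supplier offers 105 and keeps 295.
Round 2 (the retailer proposes): the supplier can get 295 next round, worth 0.47 × 295 = 138.65 now. The retailer offers 138.65 and keeps 400 − 138.65 = 261.35.
Round 1 (the supplier proposes): the retailer can get 261.35 next round, worth 0.69 × 261.35 = 180.3315 now. The supplier offers 180.3315 and keeps 400 − 180.3315 = 219.6685.

180.33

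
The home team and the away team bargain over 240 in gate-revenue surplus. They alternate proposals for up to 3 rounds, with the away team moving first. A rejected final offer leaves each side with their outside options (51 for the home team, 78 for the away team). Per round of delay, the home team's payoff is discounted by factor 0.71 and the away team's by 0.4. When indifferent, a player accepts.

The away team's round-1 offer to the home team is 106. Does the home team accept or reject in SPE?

Reject

Round 3 (the away team proposes): the home team gets 51 if talks fail, so the away team offers 51 and keeps 189.
Round 2 (the home team proposes): the away team can get 189 next round, worth 0.4 × 189 = 75.6 now. The home team offers 75.6 and keeps 240 − 75.6 = 164.4.
So by rejecting in round 1, the home team gets 164.4 next round, worth 0.71 × 164.4 = 116.724 now.
Offer 106 < 116.724, so the home team rejects.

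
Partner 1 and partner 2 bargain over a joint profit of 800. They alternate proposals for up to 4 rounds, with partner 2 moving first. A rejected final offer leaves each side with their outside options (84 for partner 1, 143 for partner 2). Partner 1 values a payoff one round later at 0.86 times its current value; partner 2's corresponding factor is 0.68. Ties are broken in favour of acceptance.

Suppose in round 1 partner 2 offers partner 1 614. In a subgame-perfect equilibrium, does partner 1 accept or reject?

Work out partner 1's continuation value if the offer is rejected.
Round 4 (partner 1 proposes): partner 2 gets 143 if talks fail, so partner 1 offers 143 and keeps 657.
Round 3 (partner 2 proposes): partner 1 can get 657 next round, worth 0.86 × 657 = 565.02 now, so partner 2 offers 565.02, keeping 234.98.
Round 2 (partner 1 proposes): partner 2 can get 234.98 next round, worth 0.68 × 234.98 = 159.7864 now; partner 1 offers that and keeps 640.2136.
So by rejecting in round 1, partner 1 gets 640.2136 next round, worth 0.86 × 640.2136 = 550.583696 now.
Offer 614 ≥ 550.583696, so partner 1 accepts.

Accept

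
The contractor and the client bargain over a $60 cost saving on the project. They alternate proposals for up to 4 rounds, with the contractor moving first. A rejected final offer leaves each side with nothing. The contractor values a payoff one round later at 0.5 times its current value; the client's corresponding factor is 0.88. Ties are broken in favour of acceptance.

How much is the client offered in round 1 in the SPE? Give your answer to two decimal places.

Round 4 (the client proposes): the contractor will accept anything ≥ 0, so the client offers 0 and keeps 60.
Round 3 (the contractor proposes): the client can get 60 next round, worth 0.88 × 60 = 52.8 now; the contractor offers that and keeps 7.2.
Round 2 (the client proposes): the contractor can get 7.2 next round, worth 0.5 × 7.2 = 3.6 now. The client offers 3.6 and keeps 60 − 3.6 = 56.4.
Round 1 (the contractor proposes): the client can get 56.4 next round, worth 0.88 × 56.4 = 49.632 now, so the contractor offers 49.632, keeping 10.368.

49.63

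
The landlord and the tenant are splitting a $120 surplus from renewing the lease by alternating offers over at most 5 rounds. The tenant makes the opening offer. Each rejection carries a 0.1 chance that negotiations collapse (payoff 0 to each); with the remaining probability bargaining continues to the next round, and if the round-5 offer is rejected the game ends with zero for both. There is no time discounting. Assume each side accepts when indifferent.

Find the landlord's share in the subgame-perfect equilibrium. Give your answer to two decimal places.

By backward induction:
Round 5 (the tenant proposes): rejection yields 0 for the landlord; the tenant offers 0 and keeps 120.
Round 4 (the landlord proposes): rejecting gives the tenant an expected 0.9 × 120 = 108. The landlord offers 108 and keeps 120 − 108 = 12.
Round 3 (the tenant proposes): rejecting gives the landlord an expected 0.9 × 12 = 10.8, so the tenant offers 10.8, keeping 109.2.
Round 2 (the landlord proposes): rejecting gives the tenant an expected 0.9 × 109.2 = 98.28; the landlord offers that and keeps 21.72.
Round 1 (the tenant proposes): rejecting gives the landlord an expected 0.9 × 21.72 = 19.548; the tenant offers that and keeps 100.452.

19.55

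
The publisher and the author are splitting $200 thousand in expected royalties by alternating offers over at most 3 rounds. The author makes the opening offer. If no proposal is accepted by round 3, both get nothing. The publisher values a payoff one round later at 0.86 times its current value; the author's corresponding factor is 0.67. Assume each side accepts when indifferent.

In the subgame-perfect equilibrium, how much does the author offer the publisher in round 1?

Round 3 (the author proposes): rejection yields 0 for the publisher; the author offers 0 and keeps 200.
Round 2 (the publisher proposes): the author can get 200 next round, worth 0.67 × 200 = 134 now; the publisher offers that and keeps 66.
Round 1 (the author proposes): the publisher can get 66 next round, worth 0.86 × 66 = 56.76 now. The author offers 56.76 and keeps 200 − 56.76 = 143.24.

56.76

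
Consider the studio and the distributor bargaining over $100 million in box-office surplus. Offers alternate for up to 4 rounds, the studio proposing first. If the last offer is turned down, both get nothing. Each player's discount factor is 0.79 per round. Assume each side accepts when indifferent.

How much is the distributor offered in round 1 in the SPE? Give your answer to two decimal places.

65.89

Round 4 (the distributor proposes): the studio will accept anything ≥ 0, so the distributor offers 0 and keeps 100.
Round 3 (the studio proposes): the distributor can get 100 next round, worth 0.79 × 100 = 79 now, so the studio offers 79, keeping 21.
Round 2 (the distributor proposes): the studio can get 21 next round, worth 0.79 × 21 = 16.59 now. The distributor offers 16.59 and keeps 100 − 16.59 = 83.41.
Round 1 (the studio proposes): the distributor can get 83.41 next round, worth 0.79 × 83.41 = 65.8939 now; the studio offers that and keeps 34.1061.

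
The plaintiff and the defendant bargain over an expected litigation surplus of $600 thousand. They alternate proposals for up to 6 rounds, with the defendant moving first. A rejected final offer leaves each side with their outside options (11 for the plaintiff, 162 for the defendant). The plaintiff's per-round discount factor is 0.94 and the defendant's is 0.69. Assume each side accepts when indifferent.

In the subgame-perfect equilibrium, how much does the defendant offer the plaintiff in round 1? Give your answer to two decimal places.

461.44

Solve by backward induction from round 6.
Round 6 (the plaintiff proposes): the defendant gets 162 if talks fail, so the plaintiff offers 162 and keeps 438.
Round 5 (the defendant proposes): the plaintiff can get 438 next round, worth 0.94 × 438 = 411.72 now, so the defendant offers 411.72, keeping 188.28.
Round 4 (the plaintiff proposes): the defendant can get 188.28 next round, worth 0.69 × 188.28 = 129.9132 now; the plaintiff offers that and keeps 470.0868.
Round 3 (the defendant proposes): the plaintiff can get 470.0868 next round, worth 0.94 × 470.0868 = 441.881592 now; the defendant offers that and keeps 158.118408.
Round 2 (the plaintiff proposes): the defendant can get 158.118408 next round, worth 0.69 × 158.118408 = 109.10170152 now, so the plaintiff offers 109.10170152, keeping 490.89829848.
Round 1 (the defendant proposes): the plaintiff can get 490.89829848 next round, worth 0.94 × 490.89829848 = 461.4444005712 now; the defendant offers that and keeps 138.5555994288.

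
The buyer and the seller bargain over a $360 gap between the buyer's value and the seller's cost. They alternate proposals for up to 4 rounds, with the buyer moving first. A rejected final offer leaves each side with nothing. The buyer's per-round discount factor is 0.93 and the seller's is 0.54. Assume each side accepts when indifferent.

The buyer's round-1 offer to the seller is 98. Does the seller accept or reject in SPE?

Reject

Round 4 (the seller proposes): rejection yields 0 for the buyer; the seller offers 0 and keeps 360.
Round 3 (the buyer proposes): the seller can get 360 next round, worth 0.54 × 360 = 194.4 now, so the buyer offers 194.4, keeping 165.6.
Round 2 (the seller proposes): the buyer can get 165.6 next round, worth 0.93 × 165.6 = 154.008 now, so the seller offers 154.008, keeping 205.992.
So by rejecting in round 1, the seller gets 205.992 next round, worth 0.54 × 205.992 = 111.23568 now.
Offer 98 < 111.23568, so the seller rejects.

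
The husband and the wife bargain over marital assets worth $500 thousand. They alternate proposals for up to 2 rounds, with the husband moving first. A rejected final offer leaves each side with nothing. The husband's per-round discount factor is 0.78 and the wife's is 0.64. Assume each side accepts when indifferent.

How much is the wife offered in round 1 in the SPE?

Round 2 (the wife proposes): the husband will accept anything ≥ 0, so the wife offers 0 and keeps 500.
Round 1 (the husband proposes): the wife can get 500 next round, worth 0.64 × 500 = 320 now, so the husband offers 320, keeping 180.

320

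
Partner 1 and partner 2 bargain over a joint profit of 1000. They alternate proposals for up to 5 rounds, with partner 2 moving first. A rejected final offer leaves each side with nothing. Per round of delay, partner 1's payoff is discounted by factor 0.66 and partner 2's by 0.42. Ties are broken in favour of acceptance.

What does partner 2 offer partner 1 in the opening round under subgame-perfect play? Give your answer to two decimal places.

Solve by backward induction from round 5.
Round 5 (partner 2 proposes): partner 1 will accept anything ≥ 0, so partner 2 offers 0 and keeps 1000.
Round 4 (partner 1 proposes): partner 2 can get 1000 next round, worth 0.42 × 1000 = 420 now. Partner 1 offers 420 and keeps 1000 − 420 = 580.
Round 3 (partner 2 proposes): partner 1 can get 580 next round, worth 0.66 × 580 = 382.8 now. Partner 2 offers 382.8 and keeps 1000 − 382.8 = 617.2.
Round 2 (partner 1 proposes): partner 2 can get 617.2 next round, worth 0.42 × 617.2 = 259.224 now. Partner 1 offers 259.224 and keeps 1000 − 259.224 = 740.776.
Round 1 (partner 2 proposes): partner 1 can get 740.776 next round, worth 0.66 × 740.776 = 488.91216 now; partner 2 offers that and keeps 511.08784.

488.91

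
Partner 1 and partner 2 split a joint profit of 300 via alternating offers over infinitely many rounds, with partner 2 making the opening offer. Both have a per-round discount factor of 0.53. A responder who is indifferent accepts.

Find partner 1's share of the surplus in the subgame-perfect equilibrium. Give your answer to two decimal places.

103.92

When partner 2 proposes, partner 1 accepts any offer worth at least 0.53 times what partner 1 would get by proposing next round; and vice versa.
This gives x = 300 − 0.53y and y = 300 − 0.53x, where x and y are each side's share when it proposes.
Hence (1 − 0.53·0.53)x = 300(1 − 0.53), i.e. 0.7191·x = 141.
x ≈ 196.0784; partner 1's share is 300 − x ≈ 103.9216.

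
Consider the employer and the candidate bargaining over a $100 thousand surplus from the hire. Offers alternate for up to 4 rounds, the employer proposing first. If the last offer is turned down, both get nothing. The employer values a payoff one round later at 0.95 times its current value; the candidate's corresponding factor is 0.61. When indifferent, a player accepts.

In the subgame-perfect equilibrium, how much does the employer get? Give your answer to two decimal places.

Round 4 (the candidate proposes): rejection yields 0 for the employer; the candidate offers 0 and keeps 100.
Round 3 (the employer proposes): the candidate can get 100 next round, worth 0.61 × 100 = 61 now; the employer offers that and keeps 39.
Round 2 (the candidate proposes): the employer can get 39 next round, worth 0.95 × 39 = 37.05 now; the candidate offers that and keeps 62.95.
Round 1 (the employer proposes): the candidate can get 62.95 next round, worth 0.61 × 62.95 = 38.3995 now; the employer offers that and keeps 61.6005.

61.60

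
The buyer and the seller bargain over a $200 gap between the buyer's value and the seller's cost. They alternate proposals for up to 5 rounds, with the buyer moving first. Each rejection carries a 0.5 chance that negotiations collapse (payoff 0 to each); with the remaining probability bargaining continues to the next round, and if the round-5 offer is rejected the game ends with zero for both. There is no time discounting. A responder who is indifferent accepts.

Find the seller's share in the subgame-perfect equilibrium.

Round 5 (the buyer proposes): rejection yields 0 for the seller; the buyer offers 0 and keeps 200.
Round 4 (the seller proposes): rejecting gives the buyer an expected 0.5 × 200 = 100. The seller offers 100 and keeps 200 − 100 = 100.
Round 3 (the buyer proposes): rejecting gives the seller an expected 0.5 × 100 = 50; the buyer offers that and keeps 150.
Round 2 (the seller proposes): rejecting gives the buyer an expected 0.5 × 150 = 75; the seller offers that and keeps 125.
Round 1 (the buyer proposes): rejecting gives the seller an expected 0.5 × 125 = 62.5, so the buyer offers 62.5, keeping 137.5.

62.5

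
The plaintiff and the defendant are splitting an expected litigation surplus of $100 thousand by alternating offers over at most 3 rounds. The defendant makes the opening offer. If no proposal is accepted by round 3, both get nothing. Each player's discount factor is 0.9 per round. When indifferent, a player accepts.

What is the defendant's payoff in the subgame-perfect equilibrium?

91

Round 3 (the defendant proposes): the plaintiff will accept anything ≥ 0, so the defendant offers 0 and keeps 100.
Round 2 (the plaintiff proposes): the defendant can get 100 next round, worth 0.9 × 100 = 90 now, so the plaintiff offers 90, keeping 10.
Round 1 (the defendant proposes): the plaintiff can get 10 next round, worth 0.9 × 10 = 9 now, so the defendant offers 9, keeping 91.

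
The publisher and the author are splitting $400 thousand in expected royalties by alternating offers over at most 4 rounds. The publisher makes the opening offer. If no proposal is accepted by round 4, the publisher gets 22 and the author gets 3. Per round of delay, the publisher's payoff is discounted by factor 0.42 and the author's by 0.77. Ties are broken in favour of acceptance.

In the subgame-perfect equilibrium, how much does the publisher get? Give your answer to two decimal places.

Round 4 (the author proposes): the publisher gets 22 if talks fail, so the author offers 22 and keeps 378.
Round 3 (the publisher proposes): the author can get 378 next round, worth 0.77 × 378 = 291.06 now. The publisher offers 291.06 and keeps 400 − 291.06 = 108.94.
Round 2 (the author proposes): the publisher can get 108.94 next round, worth 0.42 × 108.94 = 45.7548 now; the author offers that and keeps 354.2452.
Round 1 (the publisher proposes): the author can get 354.2452 next round, worth 0.77 × 354.2452 = 272.768804 now; the publisher offers that and keeps 127.231196.

127.23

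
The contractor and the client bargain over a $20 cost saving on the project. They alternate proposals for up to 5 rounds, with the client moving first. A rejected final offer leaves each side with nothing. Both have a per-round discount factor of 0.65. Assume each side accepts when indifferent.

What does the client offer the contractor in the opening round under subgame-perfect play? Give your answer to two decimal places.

Round 5 (the client proposes): rejection yields 0 for the contractor; the client offers 0 and keeps 20.
Round 4 (the contractor proposes): the client can get 20 next round, worth 0.65 × 20 = 13 now; the contractor offers that and keeps 7.
Round 3 (the client proposes): the contractor can get 7 next round, worth 0.65 × 7 = 4.55 now, so the client offers 4.55, keeping 15.45.
Round 2 (the contractor proposes): the client can get 15.45 next round, worth 0.65 × 15.45 = 10.0425 now; the contractor offers that and keeps 9.9575.
Round 1 (the client proposes): the contractor can get 9.9575 next round, worth 0.65 × 9.9575 = 6.472375 now; the client offers that and keeps 13.527625.

6.47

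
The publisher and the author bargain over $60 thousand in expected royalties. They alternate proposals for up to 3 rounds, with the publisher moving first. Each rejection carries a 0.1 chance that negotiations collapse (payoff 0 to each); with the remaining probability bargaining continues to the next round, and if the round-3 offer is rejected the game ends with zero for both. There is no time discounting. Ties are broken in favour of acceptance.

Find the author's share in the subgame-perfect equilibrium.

5.4

Round 3 (the publisher proposes): the author will accept anything ≥ 0, so the publisher offers 0 and keeps 60.
Round 2 (the author proposes): rejecting gives the publisher an expected 0.9 × 60 = 54. The author offers 54 and keeps 60 − 54 = 6.
Round 1 (the publisher proposes): rejecting gives the author an expected 0.9 × 6 = 5.4. The publisher offers 5.4 and keeps 60 − 5.4 = 54.6.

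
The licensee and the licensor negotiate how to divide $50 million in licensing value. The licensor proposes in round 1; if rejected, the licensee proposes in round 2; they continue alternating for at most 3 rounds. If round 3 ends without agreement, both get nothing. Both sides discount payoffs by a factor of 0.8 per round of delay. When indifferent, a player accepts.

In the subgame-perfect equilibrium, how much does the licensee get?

8

Work backward from the last round.
Round 3 (the licensor proposes): the licensee will accept anything ≥ 0, so the licensor offers 0 and keeps 50.
Round 2 (the licensee proposes): the licensor can get 50 next round, worth 0.8 × 50 = 40 now, so the licensee offers 40, keeping 10.
Round 1 (the licensor proposes): the licensee can get 10 next round, worth 0.8 × 10 = 8 now; the licensor offers that and keeps 42.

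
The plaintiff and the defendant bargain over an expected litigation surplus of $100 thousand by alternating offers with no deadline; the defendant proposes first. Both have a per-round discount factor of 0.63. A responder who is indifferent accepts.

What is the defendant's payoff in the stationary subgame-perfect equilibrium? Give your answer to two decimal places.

61.35

Let x be the defendant's share when the defendant proposes and y be the plaintiff's share when the plaintiff proposes.
The plaintiff accepts iff offered ≥ 0.63·y, so x = 100 − 0.63y. Symmetrically y = 100 − 0.63x.
Substituting: x = 100 − 0.63(100 − 0.63x), giving x(1 − 0.63·0.63) = 100(1 − 0.63).
So x = 100 × 0.37 / 0.6031 ≈ 61.3497, and the plaintiff receives 100 − x ≈ 38.6503.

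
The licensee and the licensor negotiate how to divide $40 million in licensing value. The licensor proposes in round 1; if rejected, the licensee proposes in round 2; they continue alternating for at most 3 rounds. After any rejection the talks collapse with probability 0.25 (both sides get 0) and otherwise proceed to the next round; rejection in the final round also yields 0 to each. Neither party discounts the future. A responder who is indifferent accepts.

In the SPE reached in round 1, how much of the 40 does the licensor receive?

Round 3 (the licensor proposes): rejection yields 0 for the licensee; the licensor offers 0 and keeps 40.
Round 2 (the licensee proposes): rejecting gives the licensor an expected 0.75 × 40 = 30. The licensee offers 30 and keeps 40 − 30 = 10.
Round 1 (the licensor proposes): rejecting gives the licensee an expected 0.75 × 10 = 7.5, so the licensor offers 7.5, keeping 32.5.

32.5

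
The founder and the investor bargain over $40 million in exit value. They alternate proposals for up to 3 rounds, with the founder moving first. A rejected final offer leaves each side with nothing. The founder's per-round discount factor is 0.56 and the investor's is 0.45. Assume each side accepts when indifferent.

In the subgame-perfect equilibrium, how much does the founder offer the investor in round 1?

7.92

Round 3 (the founder proposes): the investor will accept anything ≥ 0, so the founder offers 0 and keeps 40.
Round 2 (the investor proposes): the founder can get 40 next round, worth 0.56 × 40 = 22.4 now; the investor offers that and keeps 17.6.
Round 1 (the founder proposes): the investor can get 17.6 next round, worth 0.45 × 17.6 = 7.92 now, so the founder offers 7.92, keeping 32.08.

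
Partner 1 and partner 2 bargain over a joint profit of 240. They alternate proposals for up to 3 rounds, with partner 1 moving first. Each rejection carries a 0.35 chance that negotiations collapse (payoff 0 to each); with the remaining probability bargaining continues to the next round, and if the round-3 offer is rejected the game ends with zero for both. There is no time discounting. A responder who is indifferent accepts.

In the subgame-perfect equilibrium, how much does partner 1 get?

185.4

Round 3 (partner 1 proposes): partner 2 will accept anything ≥ 0, so partner 1 offers 0 and keeps 240.
Round 2 (partner 2 proposes): rejecting gives partner 1 an expected 0.65 × 240 = 156; partner 2 offers that and keeps 84.
Round 1 (partner 1 proposes): rejecting gives partner 2 an expected 0.65 × 84 = 54.6. Partner 1 offers 54.6 and keeps 240 − 54.6 = 185.4.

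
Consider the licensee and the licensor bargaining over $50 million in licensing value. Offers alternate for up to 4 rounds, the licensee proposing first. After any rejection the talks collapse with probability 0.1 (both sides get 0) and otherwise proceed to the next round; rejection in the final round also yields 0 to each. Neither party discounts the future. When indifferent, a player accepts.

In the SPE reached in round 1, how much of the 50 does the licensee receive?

Round 4 (the licensor proposes): rejection yields 0 for the licensee; the licensor offers 0 and keeps 50.
Round 3 (the licensee proposes): rejecting gives the licensor an expected 0.9 × 50 = 45; the licensee offers that and keeps 5.
Round 2 (the licensor proposes): rejecting gives the licensee an expected 0.9 × 5 = 4.5; the licensor offers that and keeps 45.5.
Round 1 (the licensee proposes): rejecting gives the licensor an expected 0.9 × 45.5 = 40.95, so the licensee offers 40.95, keeping 9.05.

9.05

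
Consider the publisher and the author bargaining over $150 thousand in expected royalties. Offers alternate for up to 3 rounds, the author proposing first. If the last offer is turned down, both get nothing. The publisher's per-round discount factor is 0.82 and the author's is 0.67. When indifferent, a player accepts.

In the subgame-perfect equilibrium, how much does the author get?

109.41

Work backward from the last round.
Round 3 (the author proposes): rejection yields 0 for the publisher; the author offers 0 and keeps 150.
Round 2 (the publisher proposes): the author can get 150 next round, worth 0.67 × 150 = 100.5 now, so the publisher offers 100.5, keeping 49.5.
Round 1 (the author proposes): the publisher can get 49.5 next round, worth 0.82 × 49.5 = 40.59 now; the author offers that and keeps 109.41.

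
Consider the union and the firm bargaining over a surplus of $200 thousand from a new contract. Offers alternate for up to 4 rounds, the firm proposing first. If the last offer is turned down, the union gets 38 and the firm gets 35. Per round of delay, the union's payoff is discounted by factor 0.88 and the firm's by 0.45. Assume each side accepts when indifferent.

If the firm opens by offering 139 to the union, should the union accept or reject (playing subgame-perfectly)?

Round 4 (the union proposes): the firm gets 35 if talks fail, so the union offers 35 and keeps 165.
Round 3 (the firm proposes): the union can get 165 next round, worth 0.88 × 165 = 145.2 now. The firm offers 145.2 and keeps 200 − 145.2 = 54.8.
Round 2 (the union proposes): the firm can get 54.8 next round, worth 0.45 × 54.8 = 24.66 now; the union offers that and keeps 175.34.
So by rejecting in round 1, the union gets 175.34 next round, worth 0.88 × 175.34 = 154.2992 now.
Offer 139 < 154.2992, so the union rejects.

Reject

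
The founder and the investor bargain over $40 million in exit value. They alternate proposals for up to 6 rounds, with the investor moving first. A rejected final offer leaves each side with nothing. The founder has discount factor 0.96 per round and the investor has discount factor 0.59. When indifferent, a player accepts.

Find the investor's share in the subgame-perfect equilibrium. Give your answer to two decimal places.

Round 6 (the founder proposes): rejection yields 0 for the investor; the founder offers 0 and keeps 40.
Round 5 (the investor proposes): the founder can get 40 next round, worth 0.96 × 40 = 38.4 now, so the investor offers 38.4, keeping 1.6.
Round 4 (the founder proposes): the investor can get 1.6 next round, worth 0.59 × 1.6 = 0.944 now. The founder offers 0.944 and keeps 40 − 0.944 = 39.056.
Round 3 (the investor proposes): the founder can get 39.056 next round, worth 0.96 × 39.056 = 37.49376 now, so the investor offers 37.49376, keeping 2.50624.
Round 2 (the founder proposes): the investor can get 2.50624 next round, worth 0.59 × 2.50624 = 1.4786816 now. The founder offers 1.4786816 and keeps 40 − 1.4786816 = 38.5213184.
Round 1 (the investor proposes): the founder can get 38.5213184 next round, worth 0.96 × 38.5213184 = 36.980465664 now; the investor offers that and keeps 3.019534336.

3.02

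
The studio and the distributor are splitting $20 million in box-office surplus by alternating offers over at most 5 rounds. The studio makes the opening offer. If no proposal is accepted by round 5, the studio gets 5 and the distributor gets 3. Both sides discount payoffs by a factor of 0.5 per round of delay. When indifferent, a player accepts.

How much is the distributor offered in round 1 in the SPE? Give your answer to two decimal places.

6.44

By backward induction:
Round 5 (the studio proposes): the distributor gets 3 if talks fail, so the studio offers 3 and keeps 17.
Round 4 (the distributor proposes): the studio can get 17 next round, worth 0.5 × 17 = 8.5 now; the distributor offers that and keeps 11.5.
Round 3 (the studio proposes): the distributor can get 11.5 next round, worth 0.5 × 11.5 = 5.75 now. The studio offers 5.75 and keeps 20 − 5.75 = 14.25.
Round 2 (the distributor proposes): the studio can get 14.25 next round, worth 0.5 × 14.25 = 7.125 now; the distributor offers that and keeps 12.875.
Round 1 (the studio proposes): the distributor can get 12.875 next round, worth 0.5 × 12.875 = 6.4375 now. The studio offers 6.4375 and keeps 20 − 6.4375 = 13.5625.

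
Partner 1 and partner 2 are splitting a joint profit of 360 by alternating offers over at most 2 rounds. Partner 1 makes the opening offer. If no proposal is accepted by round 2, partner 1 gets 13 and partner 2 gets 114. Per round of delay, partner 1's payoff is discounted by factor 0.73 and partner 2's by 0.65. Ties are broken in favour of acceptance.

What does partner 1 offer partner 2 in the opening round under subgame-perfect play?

225.55

By backward induction:
Round 2 (partner 2 proposes): partner 1 gets 13 if talks fail, so partner 2 offers 13 and keeps 347.
Round 1 (partner 1 proposes): partner 2 can get 347 next round, worth 0.65 × 347 = 225.55 now, so partner 1 offers 225.55, keeping 134.45.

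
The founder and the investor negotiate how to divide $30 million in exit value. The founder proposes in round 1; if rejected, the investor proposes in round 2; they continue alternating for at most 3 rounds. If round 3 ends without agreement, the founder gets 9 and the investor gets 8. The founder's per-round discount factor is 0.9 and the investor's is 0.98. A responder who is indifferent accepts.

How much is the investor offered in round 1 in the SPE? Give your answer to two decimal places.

10.00

By backward induction:
Round 3 (the founder proposes): the investor gets 8 if talks fail, so the founder offers 8 and keeps 22.
Round 2 (the investor proposes): the founder can get 22 next round, worth 0.9 × 22 = 19.8 now. The investor offers 19.8 and keeps 30 − 19.8 = 10.2.
Round 1 (the founder proposes): the investor can get 10.2 next round, worth 0.98 × 10.2 = 9.996 now; the founder offers that and keeps 20.004.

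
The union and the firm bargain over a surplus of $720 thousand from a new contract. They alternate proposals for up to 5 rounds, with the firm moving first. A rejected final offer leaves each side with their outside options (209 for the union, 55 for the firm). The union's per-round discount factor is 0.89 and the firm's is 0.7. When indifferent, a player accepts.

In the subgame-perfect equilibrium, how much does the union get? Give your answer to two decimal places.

Solve by backward induction from round 5.
Round 5 (the firm proposes): the union gets 209 if talks fail, so the firm offers 209 and keeps 511.
Round 4 (the union proposes): the firm can get 511 next round, worth 0.7 × 511 = 357.7 now; the union offers that and keeps 362.3.
Round 3 (the firm proposes): the union can get 362.3 next round, worth 0.89 × 362.3 = 322.447 now. The firm offers 322.447 and keeps 720 − 322.447 = 397.553.
Round 2 (the union proposes): the firm can get 397.553 next round, worth 0.7 × 397.553 = 278.2871 now. The union offers 278.2871 and keeps 720 − 278.2871 = 441.7129.
Round 1 (the firm proposes): the union can get 441.7129 next round, worth 0.89 × 441.7129 = 393.124481 now. The firm offers 393.124481 and keeps 720 − 393.124481 = 326.875519.

393.12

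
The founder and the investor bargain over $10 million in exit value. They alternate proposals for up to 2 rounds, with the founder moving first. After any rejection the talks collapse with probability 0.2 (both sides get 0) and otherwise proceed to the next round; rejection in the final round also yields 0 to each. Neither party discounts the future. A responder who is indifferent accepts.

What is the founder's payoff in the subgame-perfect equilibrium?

2

Round 2 (the investor proposes): rejection yields 0 for the founder; the investor offers 0 and keeps 10.
Round 1 (the founder proposes): rejecting gives the investor an expected 0.8 × 10 = 8. The founder offers 8 and keeps 10 − 8 = 2.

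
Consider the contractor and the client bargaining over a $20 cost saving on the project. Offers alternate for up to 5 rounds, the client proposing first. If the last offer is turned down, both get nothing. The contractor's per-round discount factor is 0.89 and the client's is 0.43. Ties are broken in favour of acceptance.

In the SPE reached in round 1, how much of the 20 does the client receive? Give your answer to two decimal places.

Round 5 (the client proposes): rejection yields 0 for the contractor; the client offers 0 and keeps 20.
Round 4 (the contractor proposes): the client can get 20 next round, worth 0.43 × 20 = 8.6 now; the contractor offers that and keeps 11.4.
Round 3 (the client proposes): the contractor can get 11.4 next round, worth 0.89 × 11.4 = 10.146 now; the client offers that and keeps 9.854.
Round 2 (the contractor proposes): the client can get 9.854 next round, worth 0.43 × 9.854 = 4.23722 now, so the contractor offers 4.23722, keeping 15.76278.
Round 1 (the client proposes): the contractor can get 15.76278 next round, worth 0.89 × 15.76278 = 14.0288742 now. The client offers 14.0288742 and keeps 20 − 14.0288742 = 5.9711258.

5.97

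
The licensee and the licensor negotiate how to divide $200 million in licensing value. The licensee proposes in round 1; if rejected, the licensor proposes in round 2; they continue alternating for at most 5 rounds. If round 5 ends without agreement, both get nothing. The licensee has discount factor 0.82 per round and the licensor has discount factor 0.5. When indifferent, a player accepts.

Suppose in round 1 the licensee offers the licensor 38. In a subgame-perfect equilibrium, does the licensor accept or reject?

Round 5 (the licensee proposes): rejection yields 0 for the licensor; the licensee offers 0 and keeps 200.
Round 4 (the licensor proposes): the licensee can get 200 next round, worth 0.82 × 200 = 164 now; the licensor offers that and keeps 36.
Round 3 (the licensee proposes): the licensor can get 36 next round, worth 0.5 × 36 = 18 now. The licensee offers 18 and keeps 200 − 18 = 182.
Round 2 (the licensor proposes): the licensee can get 182 next round, worth 0.82 × 182 = 149.24 now. The licensor offers 149.24 and keeps 200 − 149.24 = 50.76.
So by rejecting in round 1, the licensor gets 50.76 next round, worth 0.5 × 50.76 = 25.38 now.
Offer 38 ≥ 25.38, so the licensor accepts.

Accept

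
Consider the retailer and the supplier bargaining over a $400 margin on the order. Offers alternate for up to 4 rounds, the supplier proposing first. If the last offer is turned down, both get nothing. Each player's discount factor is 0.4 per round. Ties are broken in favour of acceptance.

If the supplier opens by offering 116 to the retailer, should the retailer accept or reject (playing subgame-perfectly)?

Reject

Round 4 (the retailer proposes): the supplier will accept anything ≥ 0, so the retailer offers 0 and keeps 400.
Round 3 (the supplier proposes): the retailer can get 400 next round, worth 0.4 × 400 = 160 now; the supplier offers that and keeps 240.
Round 2 (the retailer proposes): the supplier can get 240 next round, worth 0.4 × 240 = 96 now; the retailer offers that and keeps 304.
So by rejecting in round 1, the retailer gets 304 next round, worth 0.4 × 304 = 121.6 now.
Offer 116 < 121.6, so the retailer rejects.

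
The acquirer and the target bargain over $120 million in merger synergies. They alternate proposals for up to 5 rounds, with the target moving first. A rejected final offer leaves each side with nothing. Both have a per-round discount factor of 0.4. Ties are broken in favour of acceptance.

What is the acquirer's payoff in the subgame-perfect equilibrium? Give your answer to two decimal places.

Solve by backward induction from round 5.
Round 5 (the target proposes): the acquirer will accept anything ≥ 0, so the target offers 0 and keeps 120.
Round 4 (the acquirer proposes): the target can get 120 next round, worth 0.4 × 120 = 48 now. The acquirer offers 48 and keeps 120 − 48 = 72.
Round 3 (the target proposes): the acquirer can get 72 next round, worth 0.4 × 72 = 28.8 now; the target offers that and keeps 91.2.
Round 2 (the acquirer proposes): the target can get 91.2 next round, worth 0.4 × 91.2 = 36.48 now. The acquirer offers 36.48 and keeps 120 − 36.48 = 83.52.
Round 1 (the target proposes): the acquirer can get 83.52 next round, worth 0.4 × 83.52 = 33.408 now; the target offers that and keeps 86.592.

33.41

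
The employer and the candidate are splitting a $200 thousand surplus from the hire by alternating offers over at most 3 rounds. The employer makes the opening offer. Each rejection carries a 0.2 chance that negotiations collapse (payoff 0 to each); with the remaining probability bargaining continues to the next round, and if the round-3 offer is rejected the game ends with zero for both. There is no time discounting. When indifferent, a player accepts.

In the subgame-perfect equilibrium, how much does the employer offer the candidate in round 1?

Round 3 (the employer proposes): rejection yields 0 for the candidate; the employer offers 0 and keeps 200.
Round 2 (the candidate proposes): rejecting gives the employer an expected 0.8 × 200 = 160; the candidate offers that and keeps 40.
Round 1 (the employer proposes): rejecting gives the candidate an expected 0.8 × 40 = 32; the employer offers that and keeps 168.

32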